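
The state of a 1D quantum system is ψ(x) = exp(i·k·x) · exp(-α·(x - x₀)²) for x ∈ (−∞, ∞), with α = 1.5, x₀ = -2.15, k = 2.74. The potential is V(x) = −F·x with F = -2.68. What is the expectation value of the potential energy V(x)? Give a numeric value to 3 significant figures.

-5.76

⟨V⟩ = ∫ V(x)·|ψ|² dx / ∫|ψ|² dx.
Gaussian moments (u = x − x₀): ∫u^(2j)·e^(−2αu²) du = (2j−1)!!/(4α)^j · √(π/(2α)), odd powers integrate to 0; here √(π/(2α)) = 1.0233.
State is unnormalized: ∫|ψ|² dx = 1.0233, and ∫ψ*·V(x)·ψ dx = -5.8964, so ⟨V⟩ = -5.8964 / 1.0233.
⟨V⟩ = -5.7620.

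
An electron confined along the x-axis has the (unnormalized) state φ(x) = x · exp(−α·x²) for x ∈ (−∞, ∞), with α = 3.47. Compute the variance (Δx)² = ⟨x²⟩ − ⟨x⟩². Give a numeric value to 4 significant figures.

0.2161

Compute ⟨x⟩ and ⟨x²⟩ separately, then (Δx)² = ⟨x²⟩ − ⟨x⟩².
Expand each integrand as polynomial × e^(−2αx²) and use ∫x^(2j)·e^(−2αx²) dx = (2j−1)!!/(4α)^j · √(π/(2α)), odd powers → 0; here √(π/(2α)) = 0.67281.
Normalization: ∫|φ|² dx = 0.048474.
⟨x⟩ = 0.0000 and ⟨x²⟩ = 0.21614.
(Δx)² = 0.21614 − (0.0000)² = 0.21614.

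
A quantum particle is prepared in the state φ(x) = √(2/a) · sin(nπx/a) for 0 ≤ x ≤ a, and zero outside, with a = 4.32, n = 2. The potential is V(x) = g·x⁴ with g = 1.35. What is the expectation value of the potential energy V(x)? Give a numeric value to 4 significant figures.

82.58

⟨V⟩ = ∫ V(x)·|φ|² dx.
With sin²θ = (1 − cos2θ)/2 on 0 ≤ x ≤ a: ∫sin²(nπx/a) dx = a/2, ∫x·sin²(nπx/a) dx = a²/4, ∫x²·sin²(nπx/a) dx = a³·(1/6 − 1/(4n²π²)); higher powers xᵏ the same way, integrating xᵏ·cos(2nπx/a) by parts.
⟨V⟩ = 82.580.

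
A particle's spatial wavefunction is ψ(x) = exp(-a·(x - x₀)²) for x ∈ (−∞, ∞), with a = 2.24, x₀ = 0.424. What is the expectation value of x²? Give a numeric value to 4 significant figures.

0.2914

⟨x²⟩ = ∫ x²·|ψ|² dx / ∫|ψ|² dx (integrals over the domain).
Gaussian moments (u = x − x₀): ∫u^(2j)·e^(−2au²) du = (2j−1)!!/(4a)^j · √(π/(2a)), odd powers integrate to 0; here √(π/(2a)) = 0.83741.
State is unnormalized: ∫|ψ|² dx = 0.83741, and ∫ψ*·x²·ψ dx = 0.24401, so ⟨x²⟩ = 0.24401 / 0.83741.
⟨x²⟩ = 0.29138.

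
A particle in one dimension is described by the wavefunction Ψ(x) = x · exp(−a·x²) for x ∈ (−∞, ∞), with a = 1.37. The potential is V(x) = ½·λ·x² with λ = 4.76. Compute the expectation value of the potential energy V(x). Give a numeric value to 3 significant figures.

⟨V⟩ = ∫ V(x)·|Ψ|² dx / ∫|Ψ|² dx.
Expand each integrand as polynomial × e^(−2ax²) and use ∫x^(2j)·e^(−2ax²) dx = (2j−1)!!/(4a)^j · √(π/(2a)), odd powers → 0; here √(π/(2a)) = 1.0708.
State is unnormalized: ∫|Ψ|² dx = 0.19540, and ∫Ψ*·V(x)·Ψ dx = 0.25459, so ⟨V⟩ = 0.25459 / 0.19540.
⟨V⟩ = 1.3029.

1.30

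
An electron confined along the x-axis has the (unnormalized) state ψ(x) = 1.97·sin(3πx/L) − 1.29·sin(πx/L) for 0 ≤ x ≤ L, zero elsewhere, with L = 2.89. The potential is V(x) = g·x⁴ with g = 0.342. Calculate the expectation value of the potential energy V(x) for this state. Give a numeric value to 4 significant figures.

2.625

⟨V⟩ = ∫ V(x)·|ψ|² dx / ∫|ψ|² dx.
On 0 ≤ x ≤ L (j ≠ l): ∫sin²(jπx/L) dx = L/2, ∫sin(jπx/L)·sin(lπx/L) dx = 0; diagonal moments ∫x·sin²(jπx/L) dx = L²/4, ∫x²·sin²(jπx/L) dx = L³·(1/6 − 1/(4j²π²)); cross terms ∫x·sin(jπx/L)·sin(lπx/L) dx = 0 for j + l even and −4jlL²/(π²(j² − l²)²) for j + l odd, ∫x²·sin(jπx/L)·sin(lπx/L) dx = (−1)^(j+l)·4jlL³/(π²(j² − l²)²); higher powers the same way via product-to-sum and parts.
State is unnormalized: ∫|ψ|² dx = 8.0125, and ∫ψ*·V(x)·ψ dx = 21.036, so ⟨V⟩ = 21.036 / 8.0125.
⟨V⟩ = 2.6254.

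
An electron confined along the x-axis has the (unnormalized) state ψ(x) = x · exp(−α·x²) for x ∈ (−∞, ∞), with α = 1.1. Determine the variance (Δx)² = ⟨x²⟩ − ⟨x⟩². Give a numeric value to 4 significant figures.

Compute ⟨x⟩ and ⟨x²⟩ separately, then (Δx)² = ⟨x²⟩ − ⟨x⟩².
Expand each integrand as polynomial × e^(−2αx²) and use ∫x^(2j)·e^(−2αx²) dx = (2j−1)!!/(4α)^j · √(π/(2α)), odd powers → 0; here √(π/(2α)) = 1.1950.
Normalization: ∫|ψ|² dx = 0.27159.
⟨x⟩ = 0.0000 and ⟨x²⟩ = 0.68182.
(Δx)² = 0.68182 − (0.0000)² = 0.68182.

0.6818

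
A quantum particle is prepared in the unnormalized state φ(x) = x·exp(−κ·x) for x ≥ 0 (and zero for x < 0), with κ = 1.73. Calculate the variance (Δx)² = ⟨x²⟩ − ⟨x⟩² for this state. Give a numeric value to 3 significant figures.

0.251

Compute ⟨x⟩ and ⟨x²⟩ separately, then (Δx)² = ⟨x²⟩ − ⟨x⟩².
Every integrand reduces to terms xʲ·e^(−2κx) on [0, ∞); use ∫₀^∞ xʲ·e^(−2κx) dx = j!/(2κ)^(j+1).
Normalization: ∫|φ|² dx = 0.048284.
⟨x⟩ = 0.86705 and ⟨x²⟩ = 1.0024.
(Δx)² = 1.0024 − (0.86705)² = 0.25059.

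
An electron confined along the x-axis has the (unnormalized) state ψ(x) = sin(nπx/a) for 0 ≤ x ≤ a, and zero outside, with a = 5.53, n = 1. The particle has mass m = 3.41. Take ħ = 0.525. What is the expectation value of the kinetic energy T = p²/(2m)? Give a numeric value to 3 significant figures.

T = −(ħ²/2m) d²/dx², so ⟨T⟩ = −(ħ²/2m) ∫ ψ*·ψ'' dx / ∫|ψ|² dx; with m = 3.41.
d/dx sin(nπx/a) = (nπ/a)·cos(nπx/a) and d²/dx² sin(nπx/a) = −(nπ/a)²·sin(nπx/a); on 0 ≤ x ≤ a, ∫sin²(nπx/a) dx = a/2 and ∫sin(nπx/a)·cos(nπx/a) dx = 0.
State is unnormalized: ∫|ψ|² dx = 2.7650, and ∫ψ*·(−ħ²/2m · ψ'') dx = 0.036064, so ⟨T⟩ = 0.036064 / 2.7650.
⟨T⟩ = 0.013043.

0.0130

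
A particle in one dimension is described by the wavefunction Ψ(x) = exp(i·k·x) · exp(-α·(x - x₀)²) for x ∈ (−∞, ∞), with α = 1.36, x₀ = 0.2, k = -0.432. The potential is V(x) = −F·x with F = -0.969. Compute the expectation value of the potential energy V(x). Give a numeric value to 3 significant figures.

0.194

⟨V⟩ = ∫ V(x)·|Ψ|² dx / ∫|Ψ|² dx.
Gaussian moments (u = x − x₀): ∫u^(2j)·e^(−2αu²) du = (2j−1)!!/(4α)^j · √(π/(2α)), odd powers integrate to 0; here √(π/(2α)) = 1.0747.
State is unnormalized: ∫|Ψ|² dx = 1.0747, and ∫Ψ*·V(x)·Ψ dx = 0.20828, so ⟨V⟩ = 0.20828 / 1.0747.
⟨V⟩ = 0.19380.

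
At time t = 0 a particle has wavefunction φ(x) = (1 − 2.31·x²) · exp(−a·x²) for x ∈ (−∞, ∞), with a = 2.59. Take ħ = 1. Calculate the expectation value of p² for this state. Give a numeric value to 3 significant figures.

6.61

p² φ = −ħ² d²φ/dx²; ⟨p²⟩ = −ħ² ∫ φ*·φ'' dx / ∫|φ|² dx.
Expand each integrand as polynomial × e^(−2ax²) and use ∫x^(2j)·e^(−2ax²) dx = (2j−1)!!/(4a)^j · √(π/(2a)), odd powers → 0; here √(π/(2a)) = 0.77877. Differentiate with the product rule, d/dx e^(−ax²) = −2ax·e^(−ax²).
State is unnormalized: ∫|φ|² dx = 0.54764, and ∫φ*·(−ħ² φ'') dx = 3.6185, so ⟨p²⟩ = 3.6185 / 0.54764.
⟨p²⟩ = 6.6074.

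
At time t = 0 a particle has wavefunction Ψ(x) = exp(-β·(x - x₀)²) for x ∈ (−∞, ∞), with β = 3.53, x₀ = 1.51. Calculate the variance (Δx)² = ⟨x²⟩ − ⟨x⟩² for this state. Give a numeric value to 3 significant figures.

Compute ⟨x⟩ and ⟨x²⟩ separately, then (Δx)² = ⟨x²⟩ − ⟨x⟩².
Gaussian moments (u = x − x₀): ∫u^(2j)·e^(−2βu²) du = (2j−1)!!/(4β)^j · √(π/(2β)), odd powers integrate to 0; here √(π/(2β)) = 0.66707.
Normalization: ∫|Ψ|² dx = 0.66707.
⟨x⟩ = 1.5100 and ⟨x²⟩ = 2.3509.
(Δx)² = 2.3509 − (1.5100)² = 0.070822.

0.0708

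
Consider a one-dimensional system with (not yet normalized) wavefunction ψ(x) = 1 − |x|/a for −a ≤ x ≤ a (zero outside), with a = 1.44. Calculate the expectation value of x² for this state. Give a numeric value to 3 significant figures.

0.207

⟨x²⟩ = ∫ x²·|ψ|² dx / ∫|ψ|² dx (integrals over the domain).
ψ is even, so ∫ over [−a, a] = 2∫₀ᵃ with ψ = 1 − x/a there: ∫₀ᵃ (1 − x/a)² dx = a/3, ∫₀ᵃ x²(1 − x/a)² dx = a³/30, ∫₀ᵃ x⁴(1 − x/a)² dx = a⁵/105.
State is unnormalized: ∫|ψ|² dx = 0.96000, and ∫ψ*·x²·ψ dx = 0.19907, so ⟨x²⟩ = 0.19907 / 0.96000.
⟨x²⟩ = 0.20736.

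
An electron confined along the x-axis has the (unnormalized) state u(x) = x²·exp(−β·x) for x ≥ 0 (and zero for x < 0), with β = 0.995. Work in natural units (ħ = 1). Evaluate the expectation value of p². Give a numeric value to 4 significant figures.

0.3300

p² u = −ħ² d²u/dx²; ⟨p²⟩ = −ħ² ∫ u*·u'' dx / ∫|u|² dx.
Differentiate x²·exp(−β·x) with the product rule; every integrand then reduces to terms xʲ·e^(−2βx) on [0, ∞), with ∫₀^∞ xʲ·e^(−2βx) dx = j!/(2β)^(j+1).
State is unnormalized: ∫|u|² dx = 0.76903, and ∫u*·(−ħ² u'') dx = 0.25379, so ⟨p²⟩ = 0.25379 / 0.76903.
⟨p²⟩ = 0.33001.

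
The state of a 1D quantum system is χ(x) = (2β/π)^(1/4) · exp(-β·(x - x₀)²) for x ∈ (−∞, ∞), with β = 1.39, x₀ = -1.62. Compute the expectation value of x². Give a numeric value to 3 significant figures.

⟨x²⟩ = ∫ x²·|χ|² dx (integrals over the domain).
Gaussian moments (u = x − x₀): ∫u^(2j)·e^(−2βu²) du = (2j−1)!!/(4β)^j · √(π/(2β)), odd powers integrate to 0; here √(π/(2β)) = 1.0630.
⟨x²⟩ = 2.8043.

2.80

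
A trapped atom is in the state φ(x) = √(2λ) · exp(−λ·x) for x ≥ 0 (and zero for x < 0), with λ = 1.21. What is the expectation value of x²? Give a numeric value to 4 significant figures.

0.3415

⟨x²⟩ = ∫ x²·|φ|² dx (integrals over the domain).
Every integrand reduces to terms xʲ·e^(−2λx) on [0, ∞); use ∫₀^∞ xʲ·e^(−2λx) dx = j!/(2λ)^(j+1).
⟨x²⟩ = 0.34151.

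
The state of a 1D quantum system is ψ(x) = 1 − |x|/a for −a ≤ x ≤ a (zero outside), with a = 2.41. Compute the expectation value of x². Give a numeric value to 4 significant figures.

0.5808

⟨x²⟩ = ∫ x²·|ψ|² dx / ∫|ψ|² dx (integrals over the domain).
ψ is even, so ∫ over [−a, a] = 2∫₀ᵃ with ψ = 1 − x/a there: ∫₀ᵃ (1 − x/a)² dx = a/3, ∫₀ᵃ x²(1 − x/a)² dx = a³/30, ∫₀ᵃ x⁴(1 − x/a)² dx = a⁵/105.
State is unnormalized: ∫|ψ|² dx = 1.6067, and ∫ψ*·x²·ψ dx = 0.93317, so ⟨x²⟩ = 0.93317 / 1.6067.
⟨x²⟩ = 0.58081.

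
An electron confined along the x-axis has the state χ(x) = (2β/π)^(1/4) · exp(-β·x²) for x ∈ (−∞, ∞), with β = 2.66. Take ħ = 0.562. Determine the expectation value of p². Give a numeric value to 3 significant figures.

p² χ = −ħ² d²χ/dx²; ⟨p²⟩ = −ħ² ∫ χ*·χ'' dx.
Gaussian moments: ∫x^(2j)·e^(−2βx²) dx = (2j−1)!!/(4β)^j · √(π/(2β)), odd powers integrate to 0; here √(π/(2β)) = 0.76846. Derivatives: d/dx e^(−βx²) = −2βx·e^(−βx²), d²/dx² e^(−βx²) = (4β²x² − 2β)·e^(−βx²).
⟨p²⟩ = 0.84015.

0.840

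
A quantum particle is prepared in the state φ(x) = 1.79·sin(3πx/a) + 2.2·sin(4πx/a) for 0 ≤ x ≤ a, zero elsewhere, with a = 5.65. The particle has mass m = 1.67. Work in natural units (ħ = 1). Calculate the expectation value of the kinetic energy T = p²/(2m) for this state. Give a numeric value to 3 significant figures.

T = −(ħ²/2m) d²/dx², so ⟨T⟩ = −(ħ²/2m) ∫ φ*·φ'' dx / ∫|φ|² dx; with m = 1.67.
d²/dx² sin(jπx/a) = −(jπ/a)²·sin(jπx/a); on 0 ≤ x ≤ a, ∫sin²(jπx/a) dx = a/2 and ∫sin(jπx/a)·sin(lπx/a) dx = 0 for j ≠ l, so only diagonal terms survive in ∫|φ|² and ∫φ·φ″; ∫φ·φ′ dx = [φ²/2] between the walls = 0.
State is unnormalized: ∫|φ|² dx = 22.725, and ∫φ*·(−ħ²/2m · φ'') dx = 27.792, so ⟨T⟩ = 27.792 / 22.725.
⟨T⟩ = 1.2230.

1.22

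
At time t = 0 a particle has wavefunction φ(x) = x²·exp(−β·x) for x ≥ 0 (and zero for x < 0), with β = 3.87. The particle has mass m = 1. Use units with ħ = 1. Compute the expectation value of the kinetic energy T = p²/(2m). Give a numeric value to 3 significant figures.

T = −(ħ²/2m) d²/dx², so ⟨T⟩ = −(ħ²/2m) ∫ φ*·φ'' dx / ∫|φ|² dx; with m = 1.
Differentiate x²·exp(−β·x) with the product rule; every integrand then reduces to terms xʲ·e^(−2βx) on [0, ∞), with ∫₀^∞ xʲ·e^(−2βx) dx = j!/(2β)^(j+1).
State is unnormalized: ∫|φ|² dx = 0.00086399, and ∫φ*·(−ħ²/2m · φ'') dx = 0.0021566, so ⟨T⟩ = 0.0021566 / 0.00086399.
⟨T⟩ = 2.4962.

2.50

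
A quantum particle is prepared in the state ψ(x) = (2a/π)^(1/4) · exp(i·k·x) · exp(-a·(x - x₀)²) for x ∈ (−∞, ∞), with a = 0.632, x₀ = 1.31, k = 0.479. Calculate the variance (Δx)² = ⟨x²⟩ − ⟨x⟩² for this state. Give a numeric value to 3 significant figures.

0.396

Compute ⟨x⟩ and ⟨x²⟩ separately, then (Δx)² = ⟨x²⟩ − ⟨x⟩².
Gaussian moments (u = x − x₀): ∫u^(2j)·e^(−2au²) du = (2j−1)!!/(4a)^j · √(π/(2a)), odd powers integrate to 0; here √(π/(2a)) = 1.5765.
⟨x⟩ = 1.3100 and ⟨x²⟩ = 2.1117.
(Δx)² = 2.1117 − (1.3100)² = 0.39557.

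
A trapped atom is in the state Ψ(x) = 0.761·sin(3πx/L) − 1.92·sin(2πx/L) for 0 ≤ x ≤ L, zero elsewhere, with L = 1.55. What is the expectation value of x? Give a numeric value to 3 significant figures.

0.982

⟨x⟩ = ∫ x·|Ψ|² dx / ∫|Ψ|² dx (integrals over the domain).
On 0 ≤ x ≤ L (j ≠ l): ∫sin²(jπx/L) dx = L/2, ∫sin(jπx/L)·sin(lπx/L) dx = 0; diagonal moments ∫x·sin²(jπx/L) dx = L²/4, ∫x²·sin²(jπx/L) dx = L³·(1/6 − 1/(4j²π²)); cross terms ∫x·sin(jπx/L)·sin(lπx/L) dx = 0 for j + l even and −4jlL²/(π²(j² − l²)²) for j + l odd, ∫x²·sin(jπx/L)·sin(lπx/L) dx = (−1)^(j+l)·4jlL³/(π²(j² − l²)²); higher powers the same way via product-to-sum and parts.
State is unnormalized: ∫|Ψ|² dx = 3.3058, and ∫Ψ*·x·Ψ dx = 3.2449, so ⟨x⟩ = 3.2449 / 3.3058.
⟨x⟩ = 0.98157.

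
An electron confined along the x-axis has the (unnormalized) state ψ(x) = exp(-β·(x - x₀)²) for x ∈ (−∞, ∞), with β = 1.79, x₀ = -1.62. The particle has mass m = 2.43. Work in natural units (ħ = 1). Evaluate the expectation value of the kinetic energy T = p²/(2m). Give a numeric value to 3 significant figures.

T = −(ħ²/2m) d²/dx², so ⟨T⟩ = −(ħ²/2m) ∫ ψ*·ψ'' dx / ∫|ψ|² dx; with m = 2.43.
Gaussian moments (u = x − x₀): ∫u^(2j)·e^(−2βu²) du = (2j−1)!!/(4β)^j · √(π/(2β)), odd powers integrate to 0; here √(π/(2β)) = 0.93677. Derivatives: d/dx e^(−βu²) = −2βu·e^(−βu²), d²/dx² e^(−βu²) = (4β²u² − 2β)·e^(−βu²).
State is unnormalized: ∫|ψ|² dx = 0.93677, and ∫ψ*·(−ħ²/2m · ψ'') dx = 0.34502, so ⟨T⟩ = 0.34502 / 0.93677.
⟨T⟩ = 0.36831.

0.368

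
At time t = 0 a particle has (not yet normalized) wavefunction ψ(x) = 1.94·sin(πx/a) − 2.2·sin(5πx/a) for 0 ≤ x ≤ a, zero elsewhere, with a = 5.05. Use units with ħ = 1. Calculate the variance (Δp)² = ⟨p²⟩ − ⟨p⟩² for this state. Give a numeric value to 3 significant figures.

5.61

Compute ⟨p⟩ and ⟨p²⟩ separately; (Δp)² = ⟨p²⟩ − ⟨p⟩².
d²/dx² sin(jπx/a) = −(jπ/a)²·sin(jπx/a); on 0 ≤ x ≤ a, ∫sin²(jπx/a) dx = a/2 and ∫sin(jπx/a)·sin(lπx/a) dx = 0 for j ≠ l, so only diagonal terms survive in ∫|ψ|² and ∫ψ·ψ″; ∫ψ·ψ′ dx = [ψ²/2] between the walls = 0.
Normalization: ∫|ψ|² dx = 21.724.
⟨p⟩ = 0.0000 and ⟨p²⟩ = 5.6121.
(Δp)² = 5.6121 − (0.0000)² = 5.6121.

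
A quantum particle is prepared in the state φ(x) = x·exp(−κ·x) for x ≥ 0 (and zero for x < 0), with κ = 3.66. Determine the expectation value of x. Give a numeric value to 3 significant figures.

0.410

⟨x⟩ = ∫ x·|φ|² dx / ∫|φ|² dx (integrals over the domain).
Every integrand reduces to terms xʲ·e^(−2κx) on [0, ∞); use ∫₀^∞ xʲ·e^(−2κx) dx = j!/(2κ)^(j+1).
State is unnormalized: ∫|φ|² dx = 0.0050991, and ∫φ*·x·φ dx = 0.0020898, so ⟨x⟩ = 0.0020898 / 0.0050991.
⟨x⟩ = 0.40984.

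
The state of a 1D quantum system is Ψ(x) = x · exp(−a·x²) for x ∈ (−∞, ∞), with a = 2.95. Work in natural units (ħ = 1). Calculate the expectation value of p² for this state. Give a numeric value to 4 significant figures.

p² Ψ = −ħ² d²Ψ/dx²; ⟨p²⟩ = −ħ² ∫ Ψ*·Ψ'' dx / ∫|Ψ|² dx.
Expand each integrand as polynomial × e^(−2ax²) and use ∫x^(2j)·e^(−2ax²) dx = (2j−1)!!/(4a)^j · √(π/(2a)), odd powers → 0; here √(π/(2a)) = 0.72971. Differentiate with the product rule, d/dx e^(−ax²) = −2ax·e^(−ax²).
State is unnormalized: ∫|Ψ|² dx = 0.061840, and ∫Ψ*·(−ħ² Ψ'') dx = 0.54728, so ⟨p²⟩ = 0.54728 / 0.061840.
⟨p²⟩ = 8.8500.

8.850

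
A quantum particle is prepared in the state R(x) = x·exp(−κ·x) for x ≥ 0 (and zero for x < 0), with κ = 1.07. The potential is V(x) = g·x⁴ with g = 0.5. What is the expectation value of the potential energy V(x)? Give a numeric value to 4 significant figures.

8.583

⟨V⟩ = ∫ V(x)·|R|² dx / ∫|R|² dx.
Every integrand reduces to terms xʲ·e^(−2κx) on [0, ∞); use ∫₀^∞ xʲ·e^(−2κx) dx = j!/(2κ)^(j+1).
State is unnormalized: ∫|R|² dx = 0.20407, and ∫R*·V(x)·R dx = 1.7515, so ⟨V⟩ = 1.7515 / 0.20407.
⟨V⟩ = 8.5826.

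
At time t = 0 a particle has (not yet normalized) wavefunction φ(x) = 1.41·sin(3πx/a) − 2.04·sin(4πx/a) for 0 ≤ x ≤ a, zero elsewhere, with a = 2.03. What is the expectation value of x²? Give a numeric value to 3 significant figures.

⟨x²⟩ = ∫ x²·|φ|² dx / ∫|φ|² dx (integrals over the domain).
On 0 ≤ x ≤ a (j ≠ l): ∫sin²(jπx/a) dx = a/2, ∫sin(jπx/a)·sin(lπx/a) dx = 0; diagonal moments ∫x·sin²(jπx/a) dx = a²/4, ∫x²·sin²(jπx/a) dx = a³·(1/6 − 1/(4j²π²)); cross terms ∫x·sin(jπx/a)·sin(lπx/a) dx = 0 for j + l even and −4jla²/(π²(j² − l²)²) for j + l odd, ∫x²·sin(jπx/a)·sin(lπx/a) dx = (−1)^(j+l)·4jla³/(π²(j² − l²)²); higher powers the same way via product-to-sum and parts.
State is unnormalized: ∫|φ|² dx = 6.2419, and ∫φ*·x²·φ dx = 13.249, so ⟨x²⟩ = 13.249 / 6.2419.
⟨x²⟩ = 2.1225.

2.12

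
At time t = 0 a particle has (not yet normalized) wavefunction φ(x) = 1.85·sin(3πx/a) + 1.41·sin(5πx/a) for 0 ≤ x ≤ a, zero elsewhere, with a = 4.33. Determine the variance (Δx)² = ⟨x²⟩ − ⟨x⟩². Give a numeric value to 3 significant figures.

Compute ⟨x⟩ and ⟨x²⟩ separately, then (Δx)² = ⟨x²⟩ − ⟨x⟩².
On 0 ≤ x ≤ a (j ≠ l): ∫sin²(jπx/a) dx = a/2, ∫sin(jπx/a)·sin(lπx/a) dx = 0; diagonal moments ∫x·sin²(jπx/a) dx = a²/4, ∫x²·sin²(jπx/a) dx = a³·(1/6 − 1/(4j²π²)); cross terms ∫x·sin(jπx/a)·sin(lπx/a) dx = 0 for j + l even and −4jla²/(π²(j² − l²)²) for j + l odd, ∫x²·sin(jπx/a)·sin(lπx/a) dx = (−1)^(j+l)·4jla³/(π²(j² − l²)²); higher powers the same way via product-to-sum and parts.
Normalization: ∫|φ|² dx = 11.714.
⟨x⟩ = 2.1650 and ⟨x²⟩ = 7.0275.
(Δx)² = 7.0275 − (2.1650)² = 2.3403.

2.34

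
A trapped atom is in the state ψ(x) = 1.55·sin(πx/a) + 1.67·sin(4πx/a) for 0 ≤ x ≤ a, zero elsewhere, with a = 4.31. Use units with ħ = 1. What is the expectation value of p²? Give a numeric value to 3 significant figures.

4.81

p² ψ = −ħ² d²ψ/dx²; ⟨p²⟩ = −ħ² ∫ ψ*·ψ'' dx / ∫|ψ|² dx.
d²/dx² sin(jπx/a) = −(jπ/a)²·sin(jπx/a); on 0 ≤ x ≤ a, ∫sin²(jπx/a) dx = a/2 and ∫sin(jπx/a)·sin(lπx/a) dx = 0 for j ≠ l, so only diagonal terms survive in ∫|ψ|² and ∫ψ·ψ″; ∫ψ·ψ′ dx = [ψ²/2] between the walls = 0.
State is unnormalized: ∫|ψ|² dx = 11.187, and ∫ψ*·(−ħ² ψ'') dx = 53.842, so ⟨p²⟩ = 53.842 / 11.187.
⟨p²⟩ = 4.8127.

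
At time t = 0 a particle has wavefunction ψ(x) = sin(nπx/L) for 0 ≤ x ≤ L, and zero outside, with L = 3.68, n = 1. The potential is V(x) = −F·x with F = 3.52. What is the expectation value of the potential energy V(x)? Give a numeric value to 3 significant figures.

⟨V⟩ = ∫ V(x)·|ψ|² dx / ∫|ψ|² dx.
With sin²θ = (1 − cos2θ)/2 on 0 ≤ x ≤ L: ∫sin²(nπx/L) dx = L/2, ∫x·sin²(nπx/L) dx = L²/4, ∫x²·sin²(nπx/L) dx = L³·(1/6 − 1/(4n²π²)); higher powers xᵏ the same way, integrating xᵏ·cos(2nπx/L) by parts.
State is unnormalized: ∫|ψ|² dx = 1.8400, and ∫ψ*·V(x)·ψ dx = -11.917, so ⟨V⟩ = -11.917 / 1.8400.
⟨V⟩ = -6.4768.

-6.48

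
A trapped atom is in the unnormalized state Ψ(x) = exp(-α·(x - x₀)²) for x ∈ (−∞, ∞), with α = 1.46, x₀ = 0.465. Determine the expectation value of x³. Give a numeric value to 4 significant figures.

0.3394

⟨x³⟩ = ∫ x³·|Ψ|² dx / ∫|Ψ|² dx (integrals over the domain).
Gaussian moments (u = x − x₀): ∫u^(2j)·e^(−2αu²) du = (2j−1)!!/(4α)^j · √(π/(2α)), odd powers integrate to 0; here √(π/(2α)) = 1.0373.
State is unnormalized: ∫|Ψ|² dx = 1.0373, and ∫Ψ*·x³·Ψ dx = 0.35206, so ⟨x³⟩ = 0.35206 / 1.0373.
⟨x³⟩ = 0.33941.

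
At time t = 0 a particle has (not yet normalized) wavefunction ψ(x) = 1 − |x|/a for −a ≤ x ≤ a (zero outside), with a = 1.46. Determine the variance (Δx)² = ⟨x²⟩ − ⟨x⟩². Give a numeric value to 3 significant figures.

0.213

Compute ⟨x⟩ and ⟨x²⟩ separately, then (Δx)² = ⟨x²⟩ − ⟨x⟩².
ψ is even, so ∫ over [−a, a] = 2∫₀ᵃ with ψ = 1 − x/a there: ∫₀ᵃ (1 − x/a)² dx = a/3, ∫₀ᵃ x²(1 − x/a)² dx = a³/30, ∫₀ᵃ x⁴(1 − x/a)² dx = a⁵/105.
Normalization: ∫|ψ|² dx = 0.97333.
⟨x⟩ = 0.0000 and ⟨x²⟩ = 0.21316.
(Δx)² = 0.21316 − (0.0000)² = 0.21316.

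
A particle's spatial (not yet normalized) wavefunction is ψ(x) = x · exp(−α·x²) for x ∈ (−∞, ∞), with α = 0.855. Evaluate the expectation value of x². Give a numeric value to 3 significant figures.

0.877

⟨x²⟩ = ∫ x²·|ψ|² dx / ∫|ψ|² dx (integrals over the domain).
Expand each integrand as polynomial × e^(−2αx²) and use ∫x^(2j)·e^(−2αx²) dx = (2j−1)!!/(4α)^j · √(π/(2α)), odd powers → 0; here √(π/(2α)) = 1.3554.
State is unnormalized: ∫|ψ|² dx = 0.39632, and ∫ψ*·x²·ψ dx = 0.34765, so ⟨x²⟩ = 0.34765 / 0.39632.
⟨x²⟩ = 0.87719.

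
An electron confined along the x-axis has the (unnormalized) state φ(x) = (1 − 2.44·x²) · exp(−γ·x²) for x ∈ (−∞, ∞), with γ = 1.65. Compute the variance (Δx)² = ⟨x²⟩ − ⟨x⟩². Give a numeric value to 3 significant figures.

Compute ⟨x⟩ and ⟨x²⟩ separately, then (Δx)² = ⟨x²⟩ − ⟨x⟩².
Expand each integrand as polynomial × e^(−2γx²) and use ∫x^(2j)·e^(−2γx²) dx = (2j−1)!!/(4γ)^j · √(π/(2γ)), odd powers → 0; here √(π/(2γ)) = 0.97570.
Normalization: ∫|φ|² dx = 0.65434.
⟨x⟩ = 0.0000 and ⟨x²⟩ = 0.18796.
(Δx)² = 0.18796 − (0.0000)² = 0.18796.

0.188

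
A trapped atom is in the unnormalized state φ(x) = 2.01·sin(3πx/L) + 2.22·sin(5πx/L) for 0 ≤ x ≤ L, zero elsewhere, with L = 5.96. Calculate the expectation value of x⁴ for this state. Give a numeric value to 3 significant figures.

343.

⟨x⁴⟩ = ∫ x⁴·|φ|² dx / ∫|φ|² dx (integrals over the domain).
On 0 ≤ x ≤ L (j ≠ l): ∫sin²(jπx/L) dx = L/2, ∫sin(jπx/L)·sin(lπx/L) dx = 0; diagonal moments ∫x·sin²(jπx/L) dx = L²/4, ∫x²·sin²(jπx/L) dx = L³·(1/6 − 1/(4j²π²)); cross terms ∫x·sin(jπx/L)·sin(lπx/L) dx = 0 for j + l even and −4jlL²/(π²(j² − l²)²) for j + l odd, ∫x²·sin(jπx/L)·sin(lπx/L) dx = (−1)^(j+l)·4jlL³/(π²(j² − l²)²); higher powers the same way via product-to-sum and parts.
State is unnormalized: ∫|φ|² dx = 26.726, and ∫φ*·x⁴·φ dx = 9174.5, so ⟨x⁴⟩ = 9174.5 / 26.726.
⟨x⁴⟩ = 343.28.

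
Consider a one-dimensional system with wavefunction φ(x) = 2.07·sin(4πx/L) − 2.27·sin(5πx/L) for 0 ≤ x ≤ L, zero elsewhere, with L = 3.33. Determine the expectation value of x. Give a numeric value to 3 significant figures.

⟨x⟩ = ∫ x·|φ|² dx / ∫|φ|² dx (integrals over the domain).
On 0 ≤ x ≤ L (j ≠ l): ∫sin²(jπx/L) dx = L/2, ∫sin(jπx/L)·sin(lπx/L) dx = 0; diagonal moments ∫x·sin²(jπx/L) dx = L²/4, ∫x²·sin²(jπx/L) dx = L³·(1/6 − 1/(4j²π²)); cross terms ∫x·sin(jπx/L)·sin(lπx/L) dx = 0 for j + l even and −4jlL²/(π²(j² − l²)²) for j + l odd, ∫x²·sin(jπx/L)·sin(lπx/L) dx = (−1)^(j+l)·4jlL³/(π²(j² − l²)²); higher powers the same way via product-to-sum and parts.
State is unnormalized: ∫|φ|² dx = 15.714, and ∫φ*·x·φ dx = 36.592, so ⟨x⟩ = 36.592 / 15.714.
⟨x⟩ = 2.3286.

2.33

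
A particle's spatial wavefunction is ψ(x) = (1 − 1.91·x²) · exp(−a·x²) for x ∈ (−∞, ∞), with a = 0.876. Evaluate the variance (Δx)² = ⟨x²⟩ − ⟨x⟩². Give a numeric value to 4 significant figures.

0.7788

Compute ⟨x⟩ and ⟨x²⟩ separately, then (Δx)² = ⟨x²⟩ − ⟨x⟩².
Expand each integrand as polynomial × e^(−2ax²) and use ∫x^(2j)·e^(−2ax²) dx = (2j−1)!!/(4a)^j · √(π/(2a)), odd powers → 0; here √(π/(2a)) = 1.3391.
Normalization: ∫|ψ|² dx = 1.0729.
⟨x⟩ = 0.0000 and ⟨x²⟩ = 0.77878.
(Δx)² = 0.77878 − (0.0000)² = 0.77878.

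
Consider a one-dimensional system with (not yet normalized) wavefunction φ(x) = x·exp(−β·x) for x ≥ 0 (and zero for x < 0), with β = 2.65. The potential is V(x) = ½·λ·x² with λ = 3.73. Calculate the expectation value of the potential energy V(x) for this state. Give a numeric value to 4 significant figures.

⟨V⟩ = ∫ V(x)·|φ|² dx / ∫|φ|² dx.
Every integrand reduces to terms xʲ·e^(−2βx) on [0, ∞); use ∫₀^∞ xʲ·e^(−2βx) dx = j!/(2β)^(j+1).
State is unnormalized: ∫|φ|² dx = 0.013434, and ∫φ*·V(x)·φ dx = 0.010703, so ⟨V⟩ = 0.010703 / 0.013434.
⟨V⟩ = 0.79672.

0.7967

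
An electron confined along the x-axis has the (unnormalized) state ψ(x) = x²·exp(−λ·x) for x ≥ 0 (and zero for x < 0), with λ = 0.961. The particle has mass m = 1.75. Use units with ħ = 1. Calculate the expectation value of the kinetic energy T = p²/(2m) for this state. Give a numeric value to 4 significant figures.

T = −(ħ²/2m) d²/dx², so ⟨T⟩ = −(ħ²/2m) ∫ ψ*·ψ'' dx / ∫|ψ|² dx; with m = 1.75.
Differentiate x²·exp(−λ·x) with the product rule; every integrand then reduces to terms xʲ·e^(−2λx) on [0, ∞), with ∫₀^∞ xʲ·e^(−2λx) dx = j!/(2λ)^(j+1).
State is unnormalized: ∫|ψ|² dx = 0.91505, and ∫ψ*·(−ħ²/2m · ψ'') dx = 0.080483, so ⟨T⟩ = 0.080483 / 0.91505.
⟨T⟩ = 0.087954.

0.08795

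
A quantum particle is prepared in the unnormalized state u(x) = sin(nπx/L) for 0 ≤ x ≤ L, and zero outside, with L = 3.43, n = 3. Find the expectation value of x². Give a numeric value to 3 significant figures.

3.86

⟨x²⟩ = ∫ x²·|u|² dx / ∫|u|² dx (integrals over the domain).
With sin²θ = (1 − cos2θ)/2 on 0 ≤ x ≤ L: ∫sin²(nπx/L) dx = L/2, ∫x·sin²(nπx/L) dx = L²/4, ∫x²·sin²(nπx/L) dx = L³·(1/6 − 1/(4n²π²)); higher powers xᵏ the same way, integrating xᵏ·cos(2nπx/L) by parts.
State is unnormalized: ∫|u|² dx = 1.7150, and ∫u*·x²·u dx = 6.6120, so ⟨x²⟩ = 6.6120 / 1.7150.
⟨x²⟩ = 3.8554.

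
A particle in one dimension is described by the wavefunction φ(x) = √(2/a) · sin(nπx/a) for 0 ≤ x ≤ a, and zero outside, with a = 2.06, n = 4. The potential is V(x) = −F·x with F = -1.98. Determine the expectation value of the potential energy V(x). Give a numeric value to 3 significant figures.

⟨V⟩ = ∫ V(x)·|φ|² dx.
With sin²θ = (1 − cos2θ)/2 on 0 ≤ x ≤ a: ∫sin²(nπx/a) dx = a/2, ∫x·sin²(nπx/a) dx = a²/4, ∫x²·sin²(nπx/a) dx = a³·(1/6 − 1/(4n²π²)); higher powers xᵏ the same way, integrating xᵏ·cos(2nπx/a) by parts.
⟨V⟩ = 2.0394.

2.04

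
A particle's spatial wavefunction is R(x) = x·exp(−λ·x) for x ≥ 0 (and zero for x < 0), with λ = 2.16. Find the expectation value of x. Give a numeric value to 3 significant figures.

0.694

⟨x⟩ = ∫ x·|R|² dx / ∫|R|² dx (integrals over the domain).
Every integrand reduces to terms xʲ·e^(−2λx) on [0, ∞); use ∫₀^∞ xʲ·e^(−2λx) dx = j!/(2λ)^(j+1).
State is unnormalized: ∫|R|² dx = 0.024807, and ∫R*·x·R dx = 0.017227, so ⟨x⟩ = 0.017227 / 0.024807.
⟨x⟩ = 0.69444.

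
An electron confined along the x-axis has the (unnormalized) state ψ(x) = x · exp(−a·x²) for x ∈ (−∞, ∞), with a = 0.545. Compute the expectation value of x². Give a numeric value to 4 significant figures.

1.376

⟨x²⟩ = ∫ x²·|ψ|² dx / ∫|ψ|² dx (integrals over the domain).
Expand each integrand as polynomial × e^(−2ax²) and use ∫x^(2j)·e^(−2ax²) dx = (2j−1)!!/(4a)^j · √(π/(2a)), odd powers → 0; here √(π/(2a)) = 1.6977.
State is unnormalized: ∫|ψ|² dx = 0.77876, and ∫ψ*·x²·ψ dx = 1.0717, so ⟨x²⟩ = 1.0717 / 0.77876.
⟨x²⟩ = 1.3761.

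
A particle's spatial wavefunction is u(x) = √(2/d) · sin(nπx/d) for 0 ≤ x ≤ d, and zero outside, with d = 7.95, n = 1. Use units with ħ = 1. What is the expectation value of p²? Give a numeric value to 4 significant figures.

p² u = −ħ² d²u/dx²; ⟨p²⟩ = −ħ² ∫ u*·u'' dx.
d/dx sin(nπx/d) = (nπ/d)·cos(nπx/d) and d²/dx² sin(nπx/d) = −(nπ/d)²·sin(nπx/d); on 0 ≤ x ≤ d, ∫sin²(nπx/d) dx = d/2 and ∫sin(nπx/d)·cos(nπx/d) dx = 0.
⟨p²⟩ = 0.15616.

0.1562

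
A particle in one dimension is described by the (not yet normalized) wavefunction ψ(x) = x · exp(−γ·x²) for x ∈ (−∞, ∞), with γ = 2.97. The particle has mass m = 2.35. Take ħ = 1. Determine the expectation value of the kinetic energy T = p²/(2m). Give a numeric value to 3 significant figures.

1.90

T = −(ħ²/2m) d²/dx², so ⟨T⟩ = −(ħ²/2m) ∫ ψ*·ψ'' dx / ∫|ψ|² dx; with m = 2.35.
Expand each integrand as polynomial × e^(−2γx²) and use ∫x^(2j)·e^(−2γx²) dx = (2j−1)!!/(4γ)^j · √(π/(2γ)), odd powers → 0; here √(π/(2γ)) = 0.72725. Differentiate with the product rule, d/dx e^(−γx²) = −2γx·e^(−γx²).
State is unnormalized: ∫|ψ|² dx = 0.061216, and ∫ψ*·(−ħ²/2m · ψ'') dx = 0.11605, so ⟨T⟩ = 0.11605 / 0.061216.
⟨T⟩ = 1.8957.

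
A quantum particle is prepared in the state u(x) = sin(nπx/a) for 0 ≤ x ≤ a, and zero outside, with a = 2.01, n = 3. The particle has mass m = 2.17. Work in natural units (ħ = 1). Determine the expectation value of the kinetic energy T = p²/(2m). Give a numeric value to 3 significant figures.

T = −(ħ²/2m) d²/dx², so ⟨T⟩ = −(ħ²/2m) ∫ u*·u'' dx / ∫|u|² dx; with m = 2.17.
d/dx sin(nπx/a) = (nπ/a)·cos(nπx/a) and d²/dx² sin(nπx/a) = −(nπ/a)²·sin(nπx/a); on 0 ≤ x ≤ a, ∫sin²(nπx/a) dx = a/2 and ∫sin(nπx/a)·cos(nπx/a) dx = 0.
State is unnormalized: ∫|u|² dx = 1.0050, and ∫u*·(−ħ²/2m · u'') dx = 5.0913, so ⟨T⟩ = 5.0913 / 1.0050.
⟨T⟩ = 5.0659.

5.07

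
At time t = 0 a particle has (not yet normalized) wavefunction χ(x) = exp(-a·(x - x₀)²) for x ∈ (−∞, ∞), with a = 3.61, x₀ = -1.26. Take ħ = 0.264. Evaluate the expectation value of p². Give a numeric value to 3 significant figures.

0.252

p² χ = −ħ² d²χ/dx²; ⟨p²⟩ = −ħ² ∫ χ*·χ'' dx / ∫|χ|² dx.
Gaussian moments (u = x − x₀): ∫u^(2j)·e^(−2au²) du = (2j−1)!!/(4a)^j · √(π/(2a)), odd powers integrate to 0; here √(π/(2a)) = 0.65964. Derivatives: d/dx e^(−au²) = −2au·e^(−au²), d²/dx² e^(−au²) = (4a²u² − 2a)·e^(−au²).
State is unnormalized: ∫|χ|² dx = 0.65964, and ∫χ*·(−ħ² χ'') dx = 0.16597, so ⟨p²⟩ = 0.16597 / 0.65964.
⟨p²⟩ = 0.25160.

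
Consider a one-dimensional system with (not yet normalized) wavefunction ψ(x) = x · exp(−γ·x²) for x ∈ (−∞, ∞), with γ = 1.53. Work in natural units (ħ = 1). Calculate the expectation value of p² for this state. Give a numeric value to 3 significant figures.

4.59

p² ψ = −ħ² d²ψ/dx²; ⟨p²⟩ = −ħ² ∫ ψ*·ψ'' dx / ∫|ψ|² dx.
Expand each integrand as polynomial × e^(−2γx²) and use ∫x^(2j)·e^(−2γx²) dx = (2j−1)!!/(4γ)^j · √(π/(2γ)), odd powers → 0; here √(π/(2γ)) = 1.0132. Differentiate with the product rule, d/dx e^(−γx²) = −2γx·e^(−γx²).
State is unnormalized: ∫|ψ|² dx = 0.16556, and ∫ψ*·(−ħ² ψ'') dx = 0.75993, so ⟨p²⟩ = 0.75993 / 0.16556.
⟨p²⟩ = 4.5900.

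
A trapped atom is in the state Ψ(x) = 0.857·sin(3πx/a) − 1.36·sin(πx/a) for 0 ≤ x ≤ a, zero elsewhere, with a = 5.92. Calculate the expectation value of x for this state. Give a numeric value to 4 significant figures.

2.960

⟨x⟩ = ∫ x·|Ψ|² dx / ∫|Ψ|² dx (integrals over the domain).
On 0 ≤ x ≤ a (j ≠ l): ∫sin²(jπx/a) dx = a/2, ∫sin(jπx/a)·sin(lπx/a) dx = 0; diagonal moments ∫x·sin²(jπx/a) dx = a²/4, ∫x²·sin²(jπx/a) dx = a³·(1/6 − 1/(4j²π²)); cross terms ∫x·sin(jπx/a)·sin(lπx/a) dx = 0 for j + l even and −4jla²/(π²(j² − l²)²) for j + l odd, ∫x²·sin(jπx/a)·sin(lπx/a) dx = (−1)^(j+l)·4jla³/(π²(j² − l²)²); higher powers the same way via product-to-sum and parts.
State is unnormalized: ∫|Ψ|² dx = 7.6488, and ∫Ψ*·x·Ψ dx = 22.640, so ⟨x⟩ = 22.640 / 7.6488.
⟨x⟩ = 2.9600.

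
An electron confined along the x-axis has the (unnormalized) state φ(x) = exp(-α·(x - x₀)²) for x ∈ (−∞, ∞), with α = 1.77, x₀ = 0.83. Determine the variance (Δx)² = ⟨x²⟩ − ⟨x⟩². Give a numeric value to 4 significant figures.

Compute ⟨x⟩ and ⟨x²⟩ separately, then (Δx)² = ⟨x²⟩ − ⟨x⟩².
Gaussian moments (u = x − x₀): ∫u^(2j)·e^(−2αu²) du = (2j−1)!!/(4α)^j · √(π/(2α)), odd powers integrate to 0; here √(π/(2α)) = 0.94205.
Normalization: ∫|φ|² dx = 0.94205.
⟨x⟩ = 0.83000 and ⟨x²⟩ = 0.83014.
(Δx)² = 0.83014 − (0.83000)² = 0.14124.

0.1412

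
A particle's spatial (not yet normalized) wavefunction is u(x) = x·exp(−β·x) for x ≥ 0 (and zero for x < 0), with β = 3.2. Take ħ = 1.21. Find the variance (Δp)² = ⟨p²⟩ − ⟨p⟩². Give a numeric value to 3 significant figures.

Compute ⟨p⟩ and ⟨p²⟩ separately; (Δp)² = ⟨p²⟩ − ⟨p⟩².
Differentiate x·exp(−β·x) with the product rule; every integrand then reduces to terms xʲ·e^(−2βx) on [0, ∞), with ∫₀^∞ xʲ·e^(−2βx) dx = j!/(2β)^(j+1).
Normalization: ∫|u|² dx = 0.0076294.
⟨p⟩ = 0.0000 and ⟨p²⟩ = 14.992.
(Δp)² = 14.992 − (0.0000)² = 14.992.

15.0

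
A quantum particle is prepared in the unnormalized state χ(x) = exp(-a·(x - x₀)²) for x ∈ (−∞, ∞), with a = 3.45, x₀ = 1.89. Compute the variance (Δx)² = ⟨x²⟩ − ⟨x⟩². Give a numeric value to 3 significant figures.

Compute ⟨x⟩ and ⟨x²⟩ separately, then (Δx)² = ⟨x²⟩ − ⟨x⟩².
Gaussian moments (u = x − x₀): ∫u^(2j)·e^(−2au²) du = (2j−1)!!/(4a)^j · √(π/(2a)), odd powers integrate to 0; here √(π/(2a)) = 0.67476.
Normalization: ∫|χ|² dx = 0.67476.
⟨x⟩ = 1.8900 and ⟨x²⟩ = 3.6446.
(Δx)² = 3.6446 − (1.8900)² = 0.072464.

0.0725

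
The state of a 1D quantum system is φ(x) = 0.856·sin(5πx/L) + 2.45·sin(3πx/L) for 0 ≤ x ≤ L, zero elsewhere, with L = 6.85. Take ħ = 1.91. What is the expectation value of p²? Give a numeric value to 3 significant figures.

8.24

p² φ = −ħ² d²φ/dx²; ⟨p²⟩ = −ħ² ∫ φ*·φ'' dx / ∫|φ|² dx.
d²/dx² sin(jπx/L) = −(jπ/L)²·sin(jπx/L); on 0 ≤ x ≤ L, ∫sin²(jπx/L) dx = L/2 and ∫sin(jπx/L)·sin(lπx/L) dx = 0 for j ≠ l, so only diagonal terms survive in ∫|φ|² and ∫φ·φ″; ∫φ·φ′ dx = [φ²/2] between the walls = 0.
State is unnormalized: ∫|φ|² dx = 23.068, and ∫φ*·(−ħ² φ'') dx = 190.12, so ⟨p²⟩ = 190.12 / 23.068.
⟨p²⟩ = 8.2417.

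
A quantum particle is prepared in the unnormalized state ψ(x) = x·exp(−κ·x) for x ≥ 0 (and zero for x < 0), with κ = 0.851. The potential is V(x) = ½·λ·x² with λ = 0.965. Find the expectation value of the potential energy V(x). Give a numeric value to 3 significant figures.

⟨V⟩ = ∫ V(x)·|ψ|² dx / ∫|ψ|² dx.
Every integrand reduces to terms xʲ·e^(−2κx) on [0, ∞); use ∫₀^∞ xʲ·e^(−2κx) dx = j!/(2κ)^(j+1).
State is unnormalized: ∫|ψ|² dx = 0.40565, and ∫ψ*·V(x)·ψ dx = 0.81079, so ⟨V⟩ = 0.81079 / 0.40565.
⟨V⟩ = 1.9988.

2.00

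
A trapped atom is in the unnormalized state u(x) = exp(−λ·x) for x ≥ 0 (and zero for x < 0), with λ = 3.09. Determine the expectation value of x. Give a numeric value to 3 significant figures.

⟨x⟩ = ∫ x·|u|² dx / ∫|u|² dx (integrals over the domain).
Every integrand reduces to terms xʲ·e^(−2λx) on [0, ∞); use ∫₀^∞ xʲ·e^(−2λx) dx = j!/(2λ)^(j+1).
State is unnormalized: ∫|u|² dx = 0.16181, and ∫u*·x·u dx = 0.026183, so ⟨x⟩ = 0.026183 / 0.16181.
⟨x⟩ = 0.16181.

0.162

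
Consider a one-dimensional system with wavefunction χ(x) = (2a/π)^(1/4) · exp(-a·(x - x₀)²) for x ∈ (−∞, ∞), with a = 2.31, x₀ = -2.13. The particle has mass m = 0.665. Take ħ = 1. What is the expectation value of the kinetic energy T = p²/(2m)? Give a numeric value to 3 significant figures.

1.74

T = −(ħ²/2m) d²/dx², so ⟨T⟩ = −(ħ²/2m) ∫ χ*·χ'' dx; with m = 0.665.
Gaussian moments (u = x − x₀): ∫u^(2j)·e^(−2au²) du = (2j−1)!!/(4a)^j · √(π/(2a)), odd powers integrate to 0; here √(π/(2a)) = 0.82462. Derivatives: d/dx e^(−au²) = −2au·e^(−au²), d²/dx² e^(−au²) = (4a²u² − 2a)·e^(−au²).
⟨T⟩ = 1.7368.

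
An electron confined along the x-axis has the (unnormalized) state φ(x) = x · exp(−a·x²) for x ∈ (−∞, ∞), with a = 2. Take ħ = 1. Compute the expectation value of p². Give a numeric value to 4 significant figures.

6.000

p² φ = −ħ² d²φ/dx²; ⟨p²⟩ = −ħ² ∫ φ*·φ'' dx / ∫|φ|² dx.
Expand each integrand as polynomial × e^(−2ax²) and use ∫x^(2j)·e^(−2ax²) dx = (2j−1)!!/(4a)^j · √(π/(2a)), odd powers → 0; here √(π/(2a)) = 0.88623. Differentiate with the product rule, d/dx e^(−ax²) = −2ax·e^(−ax²).
State is unnormalized: ∫|φ|² dx = 0.11078, and ∫φ*·(−ħ² φ'') dx = 0.66467, so ⟨p²⟩ = 0.66467 / 0.11078.
⟨p²⟩ = 6.0000.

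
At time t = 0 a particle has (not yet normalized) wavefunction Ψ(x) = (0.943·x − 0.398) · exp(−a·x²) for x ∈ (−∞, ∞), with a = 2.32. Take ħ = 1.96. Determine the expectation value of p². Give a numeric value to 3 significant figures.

p² Ψ = −ħ² d²Ψ/dx²; ⟨p²⟩ = −ħ² ∫ Ψ*·Ψ'' dx / ∫|Ψ|² dx.
Expand each integrand as polynomial × e^(−2ax²) and use ∫x^(2j)·e^(−2ax²) dx = (2j−1)!!/(4a)^j · √(π/(2a)), odd powers → 0; here √(π/(2a)) = 0.82284. Differentiate with the product rule, d/dx e^(−ax²) = −2ax·e^(−ax²).
State is unnormalized: ∫|Ψ|² dx = 0.20919, and ∫Ψ*·(−ħ² Ψ'') dx = 3.2699, so ⟨p²⟩ = 3.2699 / 0.20919.
⟨p²⟩ = 15.631.

15.6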